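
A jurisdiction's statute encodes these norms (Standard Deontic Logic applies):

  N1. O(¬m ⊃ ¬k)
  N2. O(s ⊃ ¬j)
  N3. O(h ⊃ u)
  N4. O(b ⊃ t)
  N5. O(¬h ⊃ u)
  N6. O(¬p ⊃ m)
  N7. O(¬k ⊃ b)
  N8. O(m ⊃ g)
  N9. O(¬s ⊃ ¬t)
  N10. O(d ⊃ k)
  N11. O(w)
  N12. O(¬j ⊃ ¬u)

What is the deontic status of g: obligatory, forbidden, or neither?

By case analysis on ¬h: premise 5 gives O(¬h ⊃ u) and premise 3 gives O(h ⊃ u), so O(u) either way.
Premise 12 is O(¬j ⊃ ¬u); contrapositively O(u ⊃ j). Since O(u) holds, K gives O(j).
Premise 2, O(s ⊃ ¬j), contraposes to O(j ⊃ ¬s); with O(j) we get O(¬s).
Applying K to premise 9 (O(¬s ⊃ ¬t)) and O(¬s) yields O(¬t).
The contrapositive of premise 4 (O(b ⊃ t)) is O(¬t ⊃ ¬b), and O(¬t) is already established, so O(¬b).
The contrapositive of premise 7 (O(¬k ⊃ b)) is O(¬b ⊃ k), and O(¬b) is already established, so O(k).
The contrapositive of premise 1 (O(¬m ⊃ ¬k)) is O(k ⊃ m), and O(k) is already established, so O(m).
Applying K to premise 8 (O(m ⊃ g)) and O(m) yields O(g).
Premises 6, 10, 11 do not contribute to this derivation.
Hence g is obligatory.

Obligatory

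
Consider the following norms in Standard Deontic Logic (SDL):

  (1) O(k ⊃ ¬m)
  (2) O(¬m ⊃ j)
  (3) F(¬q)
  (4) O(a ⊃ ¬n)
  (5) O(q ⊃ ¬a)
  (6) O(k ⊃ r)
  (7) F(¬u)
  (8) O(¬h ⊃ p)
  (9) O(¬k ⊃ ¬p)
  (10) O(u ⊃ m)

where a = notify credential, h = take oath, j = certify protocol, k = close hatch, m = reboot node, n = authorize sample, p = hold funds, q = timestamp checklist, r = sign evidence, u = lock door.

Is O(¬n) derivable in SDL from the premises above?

No

Premise 4 is O(a ⊃ ¬n), but O(a) is not derivable from the premises, so it does not yield O(¬n).
No other premise forces O(¬n). An ideal world satisfying every premise can still have ¬n false, so O(¬n) is not derivable.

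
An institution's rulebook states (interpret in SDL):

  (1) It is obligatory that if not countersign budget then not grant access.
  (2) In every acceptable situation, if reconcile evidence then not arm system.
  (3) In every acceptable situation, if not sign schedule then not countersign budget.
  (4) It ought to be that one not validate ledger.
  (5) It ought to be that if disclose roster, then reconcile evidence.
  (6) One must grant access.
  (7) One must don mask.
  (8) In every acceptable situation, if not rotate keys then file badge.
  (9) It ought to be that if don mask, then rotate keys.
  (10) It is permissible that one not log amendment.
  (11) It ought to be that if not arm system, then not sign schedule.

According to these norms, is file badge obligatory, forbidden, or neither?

Neither

Premise 8 is O(¬rotate_keys → file_badge), but O(¬rotate_keys) is not derivable from the premises, so it does not yield O(file_badge).
No premise or chain of K-axiom applications forces O(file_badge), and none forces O(¬file_badge). So file_badge is neither obligatory nor forbidden under these norms.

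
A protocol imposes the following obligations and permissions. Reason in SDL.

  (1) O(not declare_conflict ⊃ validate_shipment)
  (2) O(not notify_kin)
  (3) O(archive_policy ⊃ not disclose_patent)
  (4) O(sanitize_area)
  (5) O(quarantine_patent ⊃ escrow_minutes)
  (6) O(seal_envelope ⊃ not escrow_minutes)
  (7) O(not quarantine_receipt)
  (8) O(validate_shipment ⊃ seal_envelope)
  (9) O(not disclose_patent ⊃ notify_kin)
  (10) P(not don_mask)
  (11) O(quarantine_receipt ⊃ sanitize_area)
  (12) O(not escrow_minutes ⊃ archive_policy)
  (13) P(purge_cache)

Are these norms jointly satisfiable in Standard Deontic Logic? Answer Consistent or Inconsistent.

Premise 11 is O(quarantine_receipt ⊃ sanitize_area); even if O(sanitize_area) held, inferring O(quarantine_receipt) would be affirming the consequent — invalid.
So O(quarantine_receipt) is not derivable, and the apparent clash with O(not quarantine_receipt) does not arise.
A world satisfying every obligation exists (e.g. archive_policy=false, declare_conflict=true, disclose_patent=true, don_mask=false, escrow_minutes=true, notify_kin=false, purge_cache=false, quarantine_patent=false, quarantine_receipt=false, sanitize_area=true, seal_envelope=false, validate_shipment=false); no atom is both obligatory and forbidden, so the set is consistent.

Consistent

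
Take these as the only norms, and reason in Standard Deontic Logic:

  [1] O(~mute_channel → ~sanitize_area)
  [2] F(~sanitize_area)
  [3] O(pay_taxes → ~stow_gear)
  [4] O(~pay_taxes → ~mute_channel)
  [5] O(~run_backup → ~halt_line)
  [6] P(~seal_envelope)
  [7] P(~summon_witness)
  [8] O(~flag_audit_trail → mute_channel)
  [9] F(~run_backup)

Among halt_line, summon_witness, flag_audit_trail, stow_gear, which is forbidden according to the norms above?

stow_gear

Premise 2 is F(~sanitize_area), i.e. O(sanitize_area).
The contrapositive of premise 1 (O(~mute_channel → ~sanitize_area)) is O(sanitize_area → mute_channel), and O(sanitize_area) is already established, so O(mute_channel).
Premise 4, O(~pay_taxes → ~mute_channel), contraposes to O(mute_channel → pay_taxes); with O(mute_channel) we get O(pay_taxes).
Applying K to premise 3 (O(pay_taxes → ~stow_gear)) and O(pay_taxes) yields O(~stow_gear).
So O(~stow_gear) holds, i.e. stow_gear is forbidden. None of the other listed options is forbidden under the premises.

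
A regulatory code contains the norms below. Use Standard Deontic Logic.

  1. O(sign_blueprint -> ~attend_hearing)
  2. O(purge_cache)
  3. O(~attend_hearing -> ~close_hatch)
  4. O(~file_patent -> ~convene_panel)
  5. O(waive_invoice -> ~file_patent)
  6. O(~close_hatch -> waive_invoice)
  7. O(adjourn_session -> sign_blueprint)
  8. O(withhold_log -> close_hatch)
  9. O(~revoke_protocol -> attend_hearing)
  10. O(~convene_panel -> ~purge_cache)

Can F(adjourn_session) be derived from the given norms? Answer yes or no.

Yes

Premise 2 states O(purge_cache) outright.
Premise 10 is O(~convene_panel -> ~purge_cache); contrapositively O(purge_cache -> convene_panel). Since O(purge_cache) holds, K gives O(convene_panel).
Premise 4, O(~file_patent -> ~convene_panel), contraposes to O(convene_panel -> file_patent); with O(convene_panel) we get O(file_patent).
Premise 5 is O(waive_invoice -> ~file_patent); contrapositively O(file_patent -> ~waive_invoice). Since O(file_patent) holds, K gives O(~waive_invoice).
Premise 6 is O(~close_hatch -> waive_invoice); contrapositively O(~waive_invoice -> close_hatch). Since O(~waive_invoice) holds, K gives O(close_hatch).
The contrapositive of premise 3 (O(~attend_hearing -> ~close_hatch)) is O(close_hatch -> attend_hearing), and O(close_hatch) is already established, so O(attend_hearing).
Premise 1 is O(sign_blueprint -> ~attend_hearing); contrapositively O(attend_hearing -> ~sign_blueprint). Since O(attend_hearing) holds, K gives O(~sign_blueprint).
Premise 7 is O(adjourn_session -> sign_blueprint); contrapositively O(~sign_blueprint -> ~adjourn_session). Since O(~sign_blueprint) holds, K gives O(~adjourn_session).
Premises 8, 9 do not contribute to this derivation.
So O(~adjourn_session) holds, i.e. F(adjourn_session). The claim follows.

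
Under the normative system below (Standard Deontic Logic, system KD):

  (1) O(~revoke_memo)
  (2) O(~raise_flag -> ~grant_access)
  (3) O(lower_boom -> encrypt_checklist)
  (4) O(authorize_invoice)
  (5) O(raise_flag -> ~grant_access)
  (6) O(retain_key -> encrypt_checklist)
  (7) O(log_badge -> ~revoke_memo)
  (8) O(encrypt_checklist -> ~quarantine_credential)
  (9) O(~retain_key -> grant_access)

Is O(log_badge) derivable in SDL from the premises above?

No

Premise 7 is O(log_badge -> ~revoke_memo); even if O(~revoke_memo) held, inferring O(log_badge) would be affirming the consequent — invalid.
No other premise forces O(log_badge). An ideal world satisfying every premise can still have log_badge false, so O(log_badge) is not derivable.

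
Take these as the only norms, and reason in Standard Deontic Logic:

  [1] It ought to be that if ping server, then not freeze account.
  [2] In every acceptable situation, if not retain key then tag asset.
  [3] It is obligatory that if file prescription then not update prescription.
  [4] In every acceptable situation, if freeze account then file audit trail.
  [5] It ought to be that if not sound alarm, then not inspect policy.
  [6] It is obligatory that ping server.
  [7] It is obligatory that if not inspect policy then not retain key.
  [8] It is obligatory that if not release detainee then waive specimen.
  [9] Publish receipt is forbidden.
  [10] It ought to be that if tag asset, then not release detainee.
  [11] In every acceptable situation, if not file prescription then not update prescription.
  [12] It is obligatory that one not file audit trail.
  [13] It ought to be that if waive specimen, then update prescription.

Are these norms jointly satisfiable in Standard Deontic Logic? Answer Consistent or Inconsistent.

Premise 4 is O(freeze_account → file_audit_trail), but O(freeze_account) is not derivable from the premises, so it does not yield O(file_audit_trail).
So O(file_audit_trail) is not derivable, and the apparent clash with O(¬file_audit_trail) does not arise.
A world satisfying every obligation exists (e.g. file_audit_trail=false, file_prescription=false, freeze_account=false, inspect_policy=true, ping_server=true, publish_receipt=false, release_detainee=true, retain_key=true, sound_alarm=true, tag_asset=false, update_prescription=false, waive_specimen=false); no atom is both obligatory and forbidden, so the set is consistent.

Consistent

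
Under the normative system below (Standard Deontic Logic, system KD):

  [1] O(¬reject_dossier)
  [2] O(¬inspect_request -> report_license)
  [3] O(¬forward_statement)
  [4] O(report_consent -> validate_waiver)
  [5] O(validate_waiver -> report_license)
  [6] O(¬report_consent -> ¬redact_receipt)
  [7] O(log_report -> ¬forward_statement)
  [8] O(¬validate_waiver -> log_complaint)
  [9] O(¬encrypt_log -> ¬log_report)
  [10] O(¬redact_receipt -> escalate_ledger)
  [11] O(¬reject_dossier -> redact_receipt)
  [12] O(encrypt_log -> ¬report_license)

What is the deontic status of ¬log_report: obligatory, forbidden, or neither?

Premise 1 states O(¬reject_dossier) outright.
Applying K to premise 11 (O(¬reject_dossier -> redact_receipt)) and O(¬reject_dossier) yields O(redact_receipt).
The contrapositive of premise 6 (O(¬report_consent -> ¬redact_receipt)) is O(redact_receipt -> report_consent), and O(redact_receipt) is already established, so O(report_consent).
Applying K to premise 4 (O(report_consent -> validate_waiver)) and O(report_consent) yields O(validate_waiver).
Applying K to premise 5 (O(validate_waiver -> report_license)) and O(validate_waiver) yields O(report_license).
Premise 12 is O(encrypt_log -> ¬report_license); contrapositively O(report_license -> ¬encrypt_log). Since O(report_license) holds, K gives O(¬encrypt_log).
Applying K to premise 9 (O(¬encrypt_log -> ¬log_report)) and O(¬encrypt_log) yields O(¬log_report).
Premises 2, 3, 7, 8, 10 do not contribute to this derivation.
Hence ¬log_report is obligatory.

Obligatory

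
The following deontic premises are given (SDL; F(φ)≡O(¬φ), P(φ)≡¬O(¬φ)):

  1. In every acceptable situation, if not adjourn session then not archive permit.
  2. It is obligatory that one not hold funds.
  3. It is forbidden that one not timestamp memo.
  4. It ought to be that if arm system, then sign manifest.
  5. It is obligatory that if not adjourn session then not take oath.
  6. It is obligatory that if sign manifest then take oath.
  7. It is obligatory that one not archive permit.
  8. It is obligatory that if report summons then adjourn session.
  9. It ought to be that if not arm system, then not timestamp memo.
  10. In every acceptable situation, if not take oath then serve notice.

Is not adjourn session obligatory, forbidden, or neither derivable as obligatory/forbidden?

Premise 3, F(¬timestamp_memo), is equivalent to O(timestamp_memo).
The contrapositive of premise 9 (O(¬arm_system → ¬timestamp_memo)) is O(timestamp_memo → arm_system), and O(timestamp_memo) is already established, so O(arm_system).
Premise 4 is O(arm_system → sign_manifest); since O(arm_system), deontic closure gives O(sign_manifest).
Applying K to premise 6 (O(sign_manifest → take_oath)) and O(sign_manifest) yields O(take_oath).
Premise 5, O(¬adjourn_session → ¬take_oath), contraposes to O(take_oath → adjourn_session); with O(take_oath) we get O(adjourn_session).
Premises 1, 2, 7, 8, 10 do not contribute to this derivation.
Thus O(adjourn_session), which is F(¬adjourn_session): ¬adjourn_session is forbidden.

Forbidden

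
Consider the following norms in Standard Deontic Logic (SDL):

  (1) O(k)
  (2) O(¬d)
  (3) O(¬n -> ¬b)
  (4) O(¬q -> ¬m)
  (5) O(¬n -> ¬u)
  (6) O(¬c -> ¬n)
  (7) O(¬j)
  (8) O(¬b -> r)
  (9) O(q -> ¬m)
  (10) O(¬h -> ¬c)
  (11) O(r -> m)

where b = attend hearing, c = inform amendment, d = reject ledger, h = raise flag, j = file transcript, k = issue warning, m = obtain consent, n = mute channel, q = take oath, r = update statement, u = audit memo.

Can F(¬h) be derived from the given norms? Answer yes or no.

Yes

By case analysis on q: premise 9 gives O(q -> ¬m) and premise 4 gives O(¬q -> ¬m), so O(¬m) either way.
Premise 11, O(r -> m), contraposes to O(¬m -> ¬r); with O(¬m) we get O(¬r).
Premise 8 is O(¬b -> r); contrapositively O(¬r -> b). Since O(¬r) holds, K gives O(b).
The contrapositive of premise 3 (O(¬n -> ¬b)) is O(b -> n), and O(b) is already established, so O(n).
Premise 6 is O(¬c -> ¬n); contrapositively O(n -> c). Since O(n) holds, K gives O(c).
Premise 10 is O(¬h -> ¬c); contrapositively O(c -> h). Since O(c) holds, K gives O(h).
Premises 1, 2, 5, 7 do not contribute to this derivation.
So O(h) holds, i.e. F(¬h). The claim follows.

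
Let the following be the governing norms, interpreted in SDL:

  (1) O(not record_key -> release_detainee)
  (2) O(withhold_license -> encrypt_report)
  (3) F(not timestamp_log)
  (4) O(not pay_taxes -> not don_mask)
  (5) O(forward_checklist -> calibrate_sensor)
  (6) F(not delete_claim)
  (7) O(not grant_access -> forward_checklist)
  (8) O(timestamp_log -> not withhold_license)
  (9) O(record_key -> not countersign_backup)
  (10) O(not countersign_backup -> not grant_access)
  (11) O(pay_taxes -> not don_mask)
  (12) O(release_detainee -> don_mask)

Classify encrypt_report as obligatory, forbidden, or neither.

Neither

Premise 2 is O(withhold_license -> encrypt_report), but O(withhold_license) is not derivable from the premises, so it does not yield O(encrypt_report).
No premise or chain of K-axiom applications forces O(encrypt_report), and none forces O(not encrypt_report). So encrypt_report is neither obligatory nor forbidden under these norms.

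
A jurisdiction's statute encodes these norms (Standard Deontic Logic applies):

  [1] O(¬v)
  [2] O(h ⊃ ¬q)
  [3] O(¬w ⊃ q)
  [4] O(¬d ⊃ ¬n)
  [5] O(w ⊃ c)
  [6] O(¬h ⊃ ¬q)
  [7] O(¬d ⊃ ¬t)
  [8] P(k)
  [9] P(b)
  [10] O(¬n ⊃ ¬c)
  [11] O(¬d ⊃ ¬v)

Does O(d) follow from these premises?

Yes

Premises 6 and 2 cover both cases: O(¬h ⊃ ¬q) and O(h ⊃ ¬q). Since ¬h ∨ h is a tautology, O(¬q) follows.
Premise 3 is O(¬w ⊃ q); contrapositively O(¬q ⊃ w). Since O(¬q) holds, K gives O(w).
From O(w) and premise 5, O(w ⊃ c), we obtain O(c).
Premise 10, O(¬n ⊃ ¬c), contraposes to O(c ⊃ n); with O(c) we get O(n).
Premise 4 is O(¬d ⊃ ¬n); contrapositively O(n ⊃ d). Since O(n) holds, K gives O(d).
Premises 1, 7, 8, 9, 11 do not contribute to this derivation.
So O(d) follows.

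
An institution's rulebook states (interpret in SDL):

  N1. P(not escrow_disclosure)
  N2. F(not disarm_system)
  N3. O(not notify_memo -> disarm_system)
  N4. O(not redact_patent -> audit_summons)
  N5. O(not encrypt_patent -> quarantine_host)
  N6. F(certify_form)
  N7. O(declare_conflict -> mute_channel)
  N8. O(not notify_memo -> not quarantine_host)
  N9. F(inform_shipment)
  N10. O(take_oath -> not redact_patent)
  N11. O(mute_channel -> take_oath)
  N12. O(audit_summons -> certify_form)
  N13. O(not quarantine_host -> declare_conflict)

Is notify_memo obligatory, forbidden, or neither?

Obligatory

Premise 6, F(certify_form), is equivalent to O(not certify_form).
The contrapositive of premise 12 (O(audit_summons -> certify_form)) is O(not certify_form -> not audit_summons), and O(not certify_form) is already established, so O(not audit_summons).
The contrapositive of premise 4 (O(not redact_patent -> audit_summons)) is O(not audit_summons -> redact_patent), and O(not audit_summons) is already established, so O(redact_patent).
Premise 10, O(take_oath -> not redact_patent), contraposes to O(redact_patent -> not take_oath); with O(redact_patent) we get O(not take_oath).
Premise 11 is O(mute_channel -> take_oath); contrapositively O(not take_oath -> not mute_channel). Since O(not take_oath) holds, K gives O(not mute_channel).
Premise 7 is O(declare_conflict -> mute_channel); contrapositively O(not mute_channel -> not declare_conflict). Since O(not mute_channel) holds, K gives O(not declare_conflict).
Premise 13, O(not quarantine_host -> declare_conflict), contraposes to O(not declare_conflict -> quarantine_host); with O(not declare_conflict) we get O(quarantine_host).
The contrapositive of premise 8 (O(not notify_memo -> not quarantine_host)) is O(quarantine_host -> notify_memo), and O(quarantine_host) is already established, so O(notify_memo).
Premises 1, 2, 3, 5, 9 do not contribute to this derivation.
Hence notify_memo is obligatory.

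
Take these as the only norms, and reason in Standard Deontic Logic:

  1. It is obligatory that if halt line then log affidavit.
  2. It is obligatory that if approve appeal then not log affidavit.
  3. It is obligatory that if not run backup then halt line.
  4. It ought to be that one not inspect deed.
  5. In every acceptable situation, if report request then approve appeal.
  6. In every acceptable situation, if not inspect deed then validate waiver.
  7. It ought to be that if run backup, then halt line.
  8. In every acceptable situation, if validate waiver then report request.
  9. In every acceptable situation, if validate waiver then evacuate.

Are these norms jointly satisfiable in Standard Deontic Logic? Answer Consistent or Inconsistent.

Inconsistent

Premises 7 and 3 cover both cases: O(run_backup → halt_line) and O(¬run_backup → halt_line). Since run_backup ∨ ¬run_backup is a tautology, O(halt_line) follows.
Applying K to premise 1 (O(halt_line → log_affidavit)) and O(halt_line) yields O(log_affidavit).
The contrapositive of premise 2 (O(approve_appeal → ¬log_affidavit)) is O(log_affidavit → ¬approve_appeal), and O(log_affidavit) is already established, so O(¬approve_appeal).
The contrapositive of premise 5 (O(report_request → approve_appeal)) is O(¬approve_appeal → ¬report_request), and O(¬approve_appeal) is already established, so O(¬report_request).
Premise 8, O(validate_waiver → report_request), contraposes to O(¬report_request → ¬validate_waiver); with O(¬report_request) we get O(¬validate_waiver).
Premise 6, O(¬inspect_deed → validate_waiver), contraposes to O(¬validate_waiver → inspect_deed); with O(¬validate_waiver) we get O(inspect_deed).
Yet premise 4 states O(¬inspect_deed).
We now have both O(inspect_deed) and O(¬inspect_deed) — inspect_deed is simultaneously obligatory and forbidden, violating the D-axiom.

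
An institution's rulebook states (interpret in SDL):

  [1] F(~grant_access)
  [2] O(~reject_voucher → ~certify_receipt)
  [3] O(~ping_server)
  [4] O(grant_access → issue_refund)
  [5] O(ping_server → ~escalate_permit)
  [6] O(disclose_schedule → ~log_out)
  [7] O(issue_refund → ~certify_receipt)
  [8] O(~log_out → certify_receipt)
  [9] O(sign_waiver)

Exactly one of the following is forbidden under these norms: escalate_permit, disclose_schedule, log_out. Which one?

disclose_schedule

F(~grant_access) at premise 1 means O(grant_access).
With premise 4, O(grant_access → issue_refund), the K-axiom yields O(issue_refund).
From O(issue_refund) and premise 7, O(issue_refund → ~certify_receipt), we obtain O(~certify_receipt).
The contrapositive of premise 8 (O(~log_out → certify_receipt)) is O(~certify_receipt → log_out), and O(~certify_receipt) is already established, so O(log_out).
The contrapositive of premise 6 (O(disclose_schedule → ~log_out)) is O(log_out → ~disclose_schedule), and O(log_out) is already established, so O(~disclose_schedule).
So O(~disclose_schedule) holds, i.e. disclose_schedule is forbidden. None of the other listed options is forbidden under the premises.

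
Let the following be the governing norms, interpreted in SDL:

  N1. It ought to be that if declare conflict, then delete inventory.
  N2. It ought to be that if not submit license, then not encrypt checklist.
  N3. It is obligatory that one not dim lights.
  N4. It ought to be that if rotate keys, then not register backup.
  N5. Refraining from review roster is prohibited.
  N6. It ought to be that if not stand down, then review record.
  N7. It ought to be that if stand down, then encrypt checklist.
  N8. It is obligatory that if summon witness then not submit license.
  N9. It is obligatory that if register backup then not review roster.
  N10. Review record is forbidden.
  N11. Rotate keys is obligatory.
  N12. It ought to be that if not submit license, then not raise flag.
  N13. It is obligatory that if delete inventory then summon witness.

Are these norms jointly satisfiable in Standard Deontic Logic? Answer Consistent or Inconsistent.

Consistent

Premise 9 is O(register_backup → ¬review_roster), but O(register_backup) is not derivable from the premises, so it does not yield O(¬review_roster).
So O(¬review_roster) is not derivable, and the apparent clash with O(review_roster) does not arise.
A world satisfying every obligation exists (e.g. declare_conflict=false, delete_inventory=false, dim_lights=false, encrypt_checklist=true, raise_flag=false, register_backup=false, review_record=false, review_roster=true, rotate_keys=true, stand_down=true, submit_license=true, summon_witness=false); no atom is both obligatory and forbidden, so the set is consistent.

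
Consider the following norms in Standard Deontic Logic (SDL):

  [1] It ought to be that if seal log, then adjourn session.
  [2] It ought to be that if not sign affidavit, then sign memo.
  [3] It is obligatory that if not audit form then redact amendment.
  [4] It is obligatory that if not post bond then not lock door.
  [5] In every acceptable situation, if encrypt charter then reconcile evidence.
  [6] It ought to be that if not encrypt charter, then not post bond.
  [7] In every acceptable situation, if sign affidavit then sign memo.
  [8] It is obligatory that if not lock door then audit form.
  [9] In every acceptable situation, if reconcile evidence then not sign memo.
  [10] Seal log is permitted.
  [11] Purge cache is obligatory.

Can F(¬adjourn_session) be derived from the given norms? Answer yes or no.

Premise 1 is O(seal_log → adjourn_session), but O(seal_log) is not derivable from the premises (the permission P(seal_log) asserts only ¬O(¬seal_log), not O(seal_log)), so it does not yield O(adjourn_session).
No other premise forces O(adjourn_session). An ideal world satisfying every premise can still have ¬adjourn_session true, so F(¬adjourn_session) is not derivable.

No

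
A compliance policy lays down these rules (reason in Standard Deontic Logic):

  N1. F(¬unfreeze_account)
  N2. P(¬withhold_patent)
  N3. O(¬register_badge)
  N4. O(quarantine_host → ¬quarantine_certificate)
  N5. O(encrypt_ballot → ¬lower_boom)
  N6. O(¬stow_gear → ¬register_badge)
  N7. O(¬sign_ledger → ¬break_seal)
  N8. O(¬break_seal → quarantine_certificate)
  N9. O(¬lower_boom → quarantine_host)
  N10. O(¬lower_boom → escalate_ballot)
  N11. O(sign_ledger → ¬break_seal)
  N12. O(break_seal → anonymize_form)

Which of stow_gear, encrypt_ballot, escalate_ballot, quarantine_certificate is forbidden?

encrypt_ballot

Premises 11 and 7 are O(sign_ledger → ¬break_seal) and O(¬sign_ledger → ¬break_seal); every ideal world satisfies sign_ledger or ¬sign_ledger, so in either case ¬break_seal holds — hence O(¬break_seal).
Premise 8 is O(¬break_seal → quarantine_certificate); since O(¬break_seal), deontic closure gives O(quarantine_certificate).
The contrapositive of premise 4 (O(quarantine_host → ¬quarantine_certificate)) is O(quarantine_certificate → ¬quarantine_host), and O(quarantine_certificate) is already established, so O(¬quarantine_host).
Premise 9 is O(¬lower_boom → quarantine_host); contrapositively O(¬quarantine_host → lower_boom). Since O(¬quarantine_host) holds, K gives O(lower_boom).
Premise 5, O(encrypt_ballot → ¬lower_boom), contraposes to O(lower_boom → ¬encrypt_ballot); with O(lower_boom) we get O(¬encrypt_ballot).
So O(¬encrypt_ballot) holds, i.e. encrypt_ballot is forbidden. None of the other listed options is forbidden under the premises.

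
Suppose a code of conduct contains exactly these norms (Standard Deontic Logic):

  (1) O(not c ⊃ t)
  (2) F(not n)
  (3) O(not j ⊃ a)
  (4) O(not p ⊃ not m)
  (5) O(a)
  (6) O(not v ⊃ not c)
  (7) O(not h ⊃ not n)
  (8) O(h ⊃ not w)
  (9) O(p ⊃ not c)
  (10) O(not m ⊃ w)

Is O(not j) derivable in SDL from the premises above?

No

Premise 3 is O(not j ⊃ a); even if O(a) held, inferring O(not j) would be affirming the consequent — invalid.
No other premise forces O(not j). An ideal world satisfying every premise can still have not j false, so O(not j) is not derivable.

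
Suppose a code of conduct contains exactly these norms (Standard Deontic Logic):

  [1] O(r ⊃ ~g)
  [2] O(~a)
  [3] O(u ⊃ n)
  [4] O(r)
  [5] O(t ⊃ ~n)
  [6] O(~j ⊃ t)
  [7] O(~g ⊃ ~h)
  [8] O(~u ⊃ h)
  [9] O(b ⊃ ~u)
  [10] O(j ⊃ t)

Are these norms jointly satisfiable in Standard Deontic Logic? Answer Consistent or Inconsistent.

Inconsistent

By case analysis on ~j: premise 6 gives O(~j ⊃ t) and premise 10 gives O(j ⊃ t), so O(t) either way.
From O(t) and premise 5, O(t ⊃ ~n), we obtain O(~n).
Premise 3 is O(u ⊃ n); contrapositively O(~n ⊃ ~u). Since O(~n) holds, K gives O(~u).
Premise 8 is O(~u ⊃ h); since O(~u), deontic closure gives O(h).
Premise 7, O(~g ⊃ ~h), contraposes to O(h ⊃ g); with O(h) we get O(g).
The contrapositive of premise 1 (O(r ⊃ ~g)) is O(g ⊃ ~r), and O(g) is already established, so O(~r).
But premise 4 directly asserts O(r).
We now have both O(~r) and O(r) — r is simultaneously obligatory and forbidden, violating the D-axiom.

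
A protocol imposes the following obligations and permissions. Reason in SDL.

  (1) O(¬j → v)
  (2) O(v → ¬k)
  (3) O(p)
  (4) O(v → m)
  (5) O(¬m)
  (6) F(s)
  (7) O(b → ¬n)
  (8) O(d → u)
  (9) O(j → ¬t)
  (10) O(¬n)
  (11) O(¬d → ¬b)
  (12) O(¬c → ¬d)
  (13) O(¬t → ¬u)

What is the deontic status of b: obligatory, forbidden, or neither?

Forbidden

Premise 5 states O(¬m) outright.
Premise 4 is O(v → m); contrapositively O(¬m → ¬v). Since O(¬m) holds, K gives O(¬v).
Premise 1, O(¬j → v), contraposes to O(¬v → j); with O(¬v) we get O(j).
Premise 9 is O(j → ¬t); since O(j), deontic closure gives O(¬t).
Applying K to premise 13 (O(¬t → ¬u)) and O(¬t) yields O(¬u).
The contrapositive of premise 8 (O(d → u)) is O(¬u → ¬d), and O(¬u) is already established, so O(¬d).
Applying K to premise 11 (O(¬d → ¬b)) and O(¬d) yields O(¬b).
Premises 2, 3, 6, 7, 10, 12 do not contribute to this derivation.
Thus O(¬b), which is F(b): b is forbidden.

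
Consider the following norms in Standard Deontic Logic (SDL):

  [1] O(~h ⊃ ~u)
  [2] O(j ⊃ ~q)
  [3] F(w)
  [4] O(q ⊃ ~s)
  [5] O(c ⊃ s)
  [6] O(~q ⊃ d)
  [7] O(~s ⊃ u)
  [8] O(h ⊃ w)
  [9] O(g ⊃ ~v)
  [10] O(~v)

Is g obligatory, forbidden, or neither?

Neither

Premise 9 is O(g ⊃ ~v); even if O(~v) held, inferring O(g) would be affirming the consequent — invalid.
No premise or chain of K-axiom applications forces O(g), and none forces O(~g). So g is neither obligatory nor forbidden under these norms.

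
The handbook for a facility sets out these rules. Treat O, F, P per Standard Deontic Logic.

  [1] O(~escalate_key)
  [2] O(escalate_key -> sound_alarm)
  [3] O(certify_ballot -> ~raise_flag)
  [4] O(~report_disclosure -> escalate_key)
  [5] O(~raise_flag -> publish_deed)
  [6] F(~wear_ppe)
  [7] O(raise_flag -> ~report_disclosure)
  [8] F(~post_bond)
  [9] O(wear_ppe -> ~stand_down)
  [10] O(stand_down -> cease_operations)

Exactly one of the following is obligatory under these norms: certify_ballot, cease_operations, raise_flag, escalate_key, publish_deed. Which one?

publish_deed

Premise 1 gives O(~escalate_key).
The contrapositive of premise 4 (O(~report_disclosure -> escalate_key)) is O(~escalate_key -> report_disclosure), and O(~escalate_key) is already established, so O(report_disclosure).
The contrapositive of premise 7 (O(raise_flag -> ~report_disclosure)) is O(report_disclosure -> ~raise_flag), and O(report_disclosure) is already established, so O(~raise_flag).
Premise 5 is O(~raise_flag -> publish_deed); since O(~raise_flag), deontic closure gives O(publish_deed).
So O(publish_deed) holds — publish_deed is obligatory. None of the other listed options is made obligatory by any chain of premises.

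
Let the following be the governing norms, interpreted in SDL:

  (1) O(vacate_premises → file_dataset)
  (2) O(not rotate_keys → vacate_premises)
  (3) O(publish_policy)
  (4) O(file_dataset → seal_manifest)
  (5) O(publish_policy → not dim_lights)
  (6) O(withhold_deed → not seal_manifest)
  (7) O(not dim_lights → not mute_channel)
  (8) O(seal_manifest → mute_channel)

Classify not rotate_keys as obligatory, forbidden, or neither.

Premise 3 states O(publish_policy) outright.
Applying K to premise 5 (O(publish_policy → not dim_lights)) and O(publish_policy) yields O(not dim_lights).
With premise 7, O(not dim_lights → not mute_channel), the K-axiom yields O(not mute_channel).
Premise 8 is O(seal_manifest → mute_channel); contrapositively O(not mute_channel → not seal_manifest). Since O(not mute_channel) holds, K gives O(not seal_manifest).
Premise 4, O(file_dataset → seal_manifest), contraposes to O(not seal_manifest → not file_dataset); with O(not seal_manifest) we get O(not file_dataset).
Premise 1 is O(vacate_premises → file_dataset); contrapositively O(not file_dataset → not vacate_premises). Since O(not file_dataset) holds, K gives O(not vacate_premises).
Premise 2 is O(not rotate_keys → vacate_premises); contrapositively O(not vacate_premises → rotate_keys). Since O(not vacate_premises) holds, K gives O(rotate_keys).
Premise 6 does not contribute to this derivation.
Thus O(rotate_keys), which is F(not rotate_keys): not rotate_keys is forbidden.

Forbidden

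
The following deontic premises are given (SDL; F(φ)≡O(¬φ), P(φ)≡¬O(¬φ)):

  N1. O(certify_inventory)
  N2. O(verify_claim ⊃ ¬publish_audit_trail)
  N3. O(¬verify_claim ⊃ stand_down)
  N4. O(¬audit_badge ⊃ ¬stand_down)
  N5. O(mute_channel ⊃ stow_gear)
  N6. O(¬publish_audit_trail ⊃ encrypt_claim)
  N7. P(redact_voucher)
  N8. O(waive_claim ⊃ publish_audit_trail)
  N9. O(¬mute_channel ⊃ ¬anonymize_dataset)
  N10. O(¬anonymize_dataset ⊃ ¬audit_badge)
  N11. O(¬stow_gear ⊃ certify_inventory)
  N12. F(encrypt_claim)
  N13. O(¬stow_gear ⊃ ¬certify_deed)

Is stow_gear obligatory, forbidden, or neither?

F(encrypt_claim) at premise 12 means O(¬encrypt_claim).
The contrapositive of premise 6 (O(¬publish_audit_trail ⊃ encrypt_claim)) is O(¬encrypt_claim ⊃ publish_audit_trail), and O(¬encrypt_claim) is already established, so O(publish_audit_trail).
Premise 2 is O(verify_claim ⊃ ¬publish_audit_trail); contrapositively O(publish_audit_trail ⊃ ¬verify_claim). Since O(publish_audit_trail) holds, K gives O(¬verify_claim).
Premise 3 is O(¬verify_claim ⊃ stand_down); since O(¬verify_claim), deontic closure gives O(stand_down).
The contrapositive of premise 4 (O(¬audit_badge ⊃ ¬stand_down)) is O(stand_down ⊃ audit_badge), and O(stand_down) is already established, so O(audit_badge).
Premise 10 is O(¬anonymize_dataset ⊃ ¬audit_badge); contrapositively O(audit_badge ⊃ anonymize_dataset). Since O(audit_badge) holds, K gives O(anonymize_dataset).
Premise 9, O(¬mute_channel ⊃ ¬anonymize_dataset), contraposes to O(anonymize_dataset ⊃ mute_channel); with O(anonymize_dataset) we get O(mute_channel).
With premise 5, O(mute_channel ⊃ stow_gear), the K-axiom yields O(stow_gear).
Premises 1, 7, 8, 11, 13 do not contribute to this derivation.
Hence stow_gear is obligatory.

Obligatory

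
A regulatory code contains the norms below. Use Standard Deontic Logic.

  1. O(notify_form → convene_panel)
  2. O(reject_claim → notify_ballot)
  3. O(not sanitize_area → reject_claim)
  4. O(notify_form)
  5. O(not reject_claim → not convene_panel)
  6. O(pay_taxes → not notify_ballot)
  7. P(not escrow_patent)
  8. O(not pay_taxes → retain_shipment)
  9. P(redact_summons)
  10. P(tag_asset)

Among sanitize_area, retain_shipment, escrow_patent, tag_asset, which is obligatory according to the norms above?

retain_shipment

From premise 4 we have O(notify_form).
With premise 1, O(notify_form → convene_panel), the K-axiom yields O(convene_panel).
The contrapositive of premise 5 (O(not reject_claim → not convene_panel)) is O(convene_panel → reject_claim), and O(convene_panel) is already established, so O(reject_claim).
With premise 2, O(reject_claim → notify_ballot), the K-axiom yields O(notify_ballot).
Premise 6, O(pay_taxes → not notify_ballot), contraposes to O(notify_ballot → not pay_taxes); with O(notify_ballot) we get O(not pay_taxes).
From O(not pay_taxes) and premise 8, O(not pay_taxes → retain_shipment), we obtain O(retain_shipment).
So O(retain_shipment) holds — retain_shipment is obligatory. None of the other listed options is made obligatory by any chain of premises.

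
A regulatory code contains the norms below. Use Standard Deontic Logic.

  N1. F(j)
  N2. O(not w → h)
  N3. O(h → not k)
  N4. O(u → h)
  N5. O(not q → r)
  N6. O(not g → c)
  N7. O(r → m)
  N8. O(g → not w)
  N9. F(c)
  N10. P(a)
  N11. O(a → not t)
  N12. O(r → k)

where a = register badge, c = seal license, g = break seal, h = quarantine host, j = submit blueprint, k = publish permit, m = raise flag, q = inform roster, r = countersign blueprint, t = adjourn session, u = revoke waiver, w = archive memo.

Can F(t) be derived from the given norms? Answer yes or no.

No

Premise 11 is O(a → not t), but O(a) is not derivable from the premises (the permission P(a) asserts only not O(not a), not O(a)), so it does not yield O(not t).
No other premise forces O(not t). An ideal world satisfying every premise can still have t true, so F(t) is not derivable.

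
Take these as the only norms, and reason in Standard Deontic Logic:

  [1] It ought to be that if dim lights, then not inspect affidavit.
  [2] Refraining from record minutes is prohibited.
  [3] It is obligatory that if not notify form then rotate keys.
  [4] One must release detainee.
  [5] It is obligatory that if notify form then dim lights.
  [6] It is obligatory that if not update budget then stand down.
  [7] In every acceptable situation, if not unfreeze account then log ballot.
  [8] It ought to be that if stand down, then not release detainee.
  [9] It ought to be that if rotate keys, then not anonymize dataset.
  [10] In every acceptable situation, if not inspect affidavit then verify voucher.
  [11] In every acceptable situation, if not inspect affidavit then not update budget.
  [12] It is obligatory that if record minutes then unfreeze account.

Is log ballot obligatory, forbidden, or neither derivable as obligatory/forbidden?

Premise 7 is O(¬unfreeze_account → log_ballot), but O(¬unfreeze_account) is not derivable from the premises, so it does not yield O(log_ballot).
No premise or chain of K-axiom applications forces O(log_ballot), and none forces O(¬log_ballot). So log_ballot is neither obligatory nor forbidden under these norms.

Neither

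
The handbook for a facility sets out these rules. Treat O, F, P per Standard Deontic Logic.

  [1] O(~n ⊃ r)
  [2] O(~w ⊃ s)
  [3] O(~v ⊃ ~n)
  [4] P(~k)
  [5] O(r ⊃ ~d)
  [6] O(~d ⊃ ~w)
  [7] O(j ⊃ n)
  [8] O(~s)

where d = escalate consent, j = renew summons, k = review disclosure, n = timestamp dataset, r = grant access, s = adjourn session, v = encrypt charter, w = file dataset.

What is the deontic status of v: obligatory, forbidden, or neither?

Obligatory

From premise 8 we have O(~s).
Premise 2, O(~w ⊃ s), contraposes to O(~s ⊃ w); with O(~s) we get O(w).
The contrapositive of premise 6 (O(~d ⊃ ~w)) is O(w ⊃ d), and O(w) is already established, so O(d).
Premise 5, O(r ⊃ ~d), contraposes to O(d ⊃ ~r); with O(d) we get O(~r).
Premise 1 is O(~n ⊃ r); contrapositively O(~r ⊃ n). Since O(~r) holds, K gives O(n).
Premise 3 is O(~v ⊃ ~n); contrapositively O(n ⊃ v). Since O(n) holds, K gives O(v).
Premises 4, 7 do not contribute to this derivation.
Hence v is obligatory.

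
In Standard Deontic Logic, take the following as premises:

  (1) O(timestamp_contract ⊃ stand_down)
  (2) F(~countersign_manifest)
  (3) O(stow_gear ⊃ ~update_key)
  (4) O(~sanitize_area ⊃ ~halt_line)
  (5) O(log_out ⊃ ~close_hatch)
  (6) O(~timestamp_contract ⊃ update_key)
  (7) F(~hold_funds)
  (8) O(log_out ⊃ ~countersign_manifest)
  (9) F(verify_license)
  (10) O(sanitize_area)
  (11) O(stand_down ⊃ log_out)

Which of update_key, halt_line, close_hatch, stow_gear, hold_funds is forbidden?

F(~countersign_manifest) at premise 2 means O(countersign_manifest).
The contrapositive of premise 8 (O(log_out ⊃ ~countersign_manifest)) is O(countersign_manifest ⊃ ~log_out), and O(countersign_manifest) is already established, so O(~log_out).
Premise 11, O(stand_down ⊃ log_out), contraposes to O(~log_out ⊃ ~stand_down); with O(~log_out) we get O(~stand_down).
Premise 1 is O(timestamp_contract ⊃ stand_down); contrapositively O(~stand_down ⊃ ~timestamp_contract). Since O(~stand_down) holds, K gives O(~timestamp_contract).
Premise 6 is O(~timestamp_contract ⊃ update_key); since O(~timestamp_contract), deontic closure gives O(update_key).
Premise 3 is O(stow_gear ⊃ ~update_key); contrapositively O(update_key ⊃ ~stow_gear). Since O(update_key) holds, K gives O(~stow_gear).
So O(~stow_gear) holds, i.e. stow_gear is forbidden. None of the other listed options is forbidden under the premises.

stow_gear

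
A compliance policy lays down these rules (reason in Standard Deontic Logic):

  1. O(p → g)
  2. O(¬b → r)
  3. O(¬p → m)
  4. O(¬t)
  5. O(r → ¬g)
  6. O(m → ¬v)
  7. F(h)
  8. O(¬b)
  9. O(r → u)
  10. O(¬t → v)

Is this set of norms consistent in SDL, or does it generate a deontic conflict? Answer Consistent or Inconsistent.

Inconsistent

Premise 4 states O(¬t) outright.
Applying K to premise 10 (O(¬t → v)) and O(¬t) yields O(v).
Premise 6, O(m → ¬v), contraposes to O(v → ¬m); with O(v) we get O(¬m).
Premise 3 is O(¬p → m); contrapositively O(¬m → p). Since O(¬m) holds, K gives O(p).
From O(p) and premise 1, O(p → g), we obtain O(g).
Premise 5 is O(r → ¬g); contrapositively O(g → ¬r). Since O(g) holds, K gives O(¬r).
The contrapositive of premise 2 (O(¬b → r)) is O(¬r → b), and O(¬r) is already established, so O(b).
But premise 8 directly asserts O(¬b).
We now have both O(b) and O(¬b) — b is simultaneously obligatory and forbidden, violating the D-axiom.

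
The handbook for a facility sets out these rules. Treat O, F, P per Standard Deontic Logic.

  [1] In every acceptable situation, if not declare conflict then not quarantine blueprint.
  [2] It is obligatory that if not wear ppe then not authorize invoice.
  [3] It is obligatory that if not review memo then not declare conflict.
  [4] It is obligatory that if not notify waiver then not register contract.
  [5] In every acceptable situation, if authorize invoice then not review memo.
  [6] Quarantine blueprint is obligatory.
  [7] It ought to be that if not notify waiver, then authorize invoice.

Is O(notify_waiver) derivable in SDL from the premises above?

Premise 6 states O(quarantine_blueprint) outright.
Premise 1 is O(¬declare_conflict → ¬quarantine_blueprint); contrapositively O(quarantine_blueprint → declare_conflict). Since O(quarantine_blueprint) holds, K gives O(declare_conflict).
Premise 3 is O(¬review_memo → ¬declare_conflict); contrapositively O(declare_conflict → review_memo). Since O(declare_conflict) holds, K gives O(review_memo).
Premise 5, O(authorize_invoice → ¬review_memo), contraposes to O(review_memo → ¬authorize_invoice); with O(review_memo) we get O(¬authorize_invoice).
Premise 7, O(¬notify_waiver → authorize_invoice), contraposes to O(¬authorize_invoice → notify_waiver); with O(¬authorize_invoice) we get O(notify_waiver).
Premises 2, 4 do not contribute to this derivation.
So O(notify_waiver) follows.

Yes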